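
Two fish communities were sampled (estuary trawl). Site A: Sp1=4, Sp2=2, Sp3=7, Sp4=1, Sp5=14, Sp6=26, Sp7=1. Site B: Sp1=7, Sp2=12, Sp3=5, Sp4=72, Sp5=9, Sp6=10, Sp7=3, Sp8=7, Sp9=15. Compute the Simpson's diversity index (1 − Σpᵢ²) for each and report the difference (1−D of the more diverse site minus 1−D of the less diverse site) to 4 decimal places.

0.0124

Site A: N=55, proportions 0.0727273, 0.0363636, 0.1272727, 0.0181818, 0.2545455, 0.4727273, 0.0181818, giving 1−D = 0.6882645 (working shown to 7 dp, full precision carried).
Site B: N=140, proportions 0.05, 0.0857143, 0.0357143, 0.5142857, 0.0642857, 0.0714286, 0.0214286, 0.05, 0.1071429, giving 1−D = 0.7007143.
Difference = |0.6882645 − 0.7007143| = 0.0124498, i.e. 0.0124 to 4 decimal places.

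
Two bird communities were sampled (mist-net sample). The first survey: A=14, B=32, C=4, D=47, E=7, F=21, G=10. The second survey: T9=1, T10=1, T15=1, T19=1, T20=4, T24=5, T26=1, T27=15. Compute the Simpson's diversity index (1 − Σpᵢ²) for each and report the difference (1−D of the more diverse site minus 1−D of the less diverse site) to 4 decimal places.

The first survey: N=135, proportions 0.103704, 0.237037, 0.02963, 0.348148, 0.051852, 0.155556, 0.074074, giving 1−D = 0.778601 (working shown to 6 dp, full precision carried).
The second survey: N=29, proportions 0.034483, 0.034483, 0.034483, 0.034483, 0.137931, 0.172414, 0.034483, 0.517241, giving 1−D = 0.677765.
Difference = |0.778601 − 0.677765| = 0.100836, i.e. 0.1008 to 4 decimal places.

0.1008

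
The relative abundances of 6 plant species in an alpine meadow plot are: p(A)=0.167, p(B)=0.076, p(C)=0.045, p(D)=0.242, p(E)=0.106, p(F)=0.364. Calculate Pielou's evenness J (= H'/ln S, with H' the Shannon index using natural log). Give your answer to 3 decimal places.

0.884

H' = −Σ pᵢ ln pᵢ = −((-0.29889) + (-0.19585) + (-0.13955) + (-0.34335) + (-0.23790) + (-0.36786)) = 1.58340 (working shown to 5 dp, full precision carried).
With S = 6 species, ln S = 1.79176, so J = 1.58340/1.79176 = 0.88371, i.e. 0.884 to 3 decimal places.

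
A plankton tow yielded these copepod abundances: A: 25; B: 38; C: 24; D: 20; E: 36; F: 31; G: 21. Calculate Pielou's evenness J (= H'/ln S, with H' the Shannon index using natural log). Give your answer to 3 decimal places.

0.986

Total N = 25+38+24+20+36+31+21 = 195, so the proportions are 0.12821, 0.19487, 0.12308, 0.10256, 0.18462, 0.15897, 0.10769 (working shown to 5 dp, full precision carried).
H' = −Σ pᵢ ln pᵢ = −((-0.26335) + (-0.31870) + (-0.25784) + (-0.23357) + (-0.31190) + (-0.29236) + (-0.23999)) = 1.91770.
With S = 7 species, ln S = 1.94591, so J = 1.91770/1.94591 = 0.98550, i.e. 0.986 to 3 decimal places.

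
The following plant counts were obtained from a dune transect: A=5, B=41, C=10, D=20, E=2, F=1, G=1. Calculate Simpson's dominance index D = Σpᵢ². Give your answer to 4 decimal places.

Total N = 5+41+10+20+2+1+1 = 80, so the proportions are 0.0625, 0.5125, 0.125, 0.25, 0.025, 0.0125, 0.0125 (working shown to 6 dp, full precision carried).
D = 0.0625² + 0.5125² + 0.125² + 0.25² + 0.025² + 0.0125² + 0.0125² = 0.003906 + 0.262656 + 0.015625 + 0.062500 + 0.000625 + 0.000156 + 0.000156 = 0.345625.
To 4 decimal places, D = 0.3456.

0.3456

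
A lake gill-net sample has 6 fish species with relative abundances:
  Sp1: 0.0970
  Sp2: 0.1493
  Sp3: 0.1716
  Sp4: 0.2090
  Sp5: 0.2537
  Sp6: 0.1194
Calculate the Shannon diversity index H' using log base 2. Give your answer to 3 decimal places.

2.513

Each pᵢ log₂ pᵢ term (working shown to 5 dp, full precision carried): 0.097×(-3.36587)=-0.32649, 0.1493×(-2.74371)=-0.40964, 0.1716×(-2.54288)=-0.43636, 0.209×(-2.25843)=-0.47201, 0.2537×(-1.97880)=-0.50202, 0.1194×(-3.06613)=-0.36610.
Sum = -2.51261, so H' = 2.513.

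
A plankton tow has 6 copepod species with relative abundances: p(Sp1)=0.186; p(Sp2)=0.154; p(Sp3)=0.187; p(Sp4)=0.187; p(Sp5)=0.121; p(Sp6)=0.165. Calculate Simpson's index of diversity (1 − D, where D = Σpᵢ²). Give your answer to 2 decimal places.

0.83

D = 0.186² + 0.154² + 0.187² + 0.187² + 0.121² + 0.165² = 0.0346 + 0.0237 + 0.0350 + 0.0350 + 0.0146 + 0.0272 = 0.1701 (working shown to 4 dp, full precision carried).
So 1 − D = 0.8299, i.e. 0.83 to 2 decimal places.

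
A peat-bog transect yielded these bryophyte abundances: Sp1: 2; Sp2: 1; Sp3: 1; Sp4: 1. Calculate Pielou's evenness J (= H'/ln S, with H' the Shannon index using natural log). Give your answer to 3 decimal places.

0.961

Total N = 2+1+1+1 = 5, so the proportions are 0.4, 0.2, 0.2, 0.2 (working shown to 5 dp, full precision carried).
H' = −Σ pᵢ ln pᵢ = −((-0.36652) + (-0.32189) + (-0.32189) + (-0.32189)) = 1.33218.
With S = 4 species, ln S = 1.38629, so J = 1.33218/1.38629 = 0.96096, i.e. 0.961 to 3 decimal places.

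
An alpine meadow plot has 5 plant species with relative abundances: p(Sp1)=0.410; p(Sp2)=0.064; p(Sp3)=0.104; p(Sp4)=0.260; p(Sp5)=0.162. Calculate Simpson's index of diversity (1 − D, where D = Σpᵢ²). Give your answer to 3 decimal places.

0.723

D = 0.41² + 0.064² + 0.104² + 0.26² + 0.162² = 0.16810 + 0.00410 + 0.01082 + 0.06760 + 0.02624 = 0.27686 (working shown to 5 dp, full precision carried).
So 1 − D = 0.72314, i.e. 0.723 to 3 decimal places.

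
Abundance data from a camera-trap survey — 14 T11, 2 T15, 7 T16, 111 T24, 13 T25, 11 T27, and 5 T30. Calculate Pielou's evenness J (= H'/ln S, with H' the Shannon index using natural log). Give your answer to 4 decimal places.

Total N = 14+2+7+111+13+11+5 = 163, so the proportions are 0.08589, 0.01227, 0.042945, 0.680982, 0.079755, 0.067485, 0.030675 (working shown to 6 dp, full precision carried).
H' = −Σ pᵢ ln pᵢ = −((-0.210833) + (-0.053995) + (-0.135183) + (-0.261647) + (-0.201684) + (-0.181929) + (-0.106881)) = 1.152151.
With S = 7 species, ln S = 1.945910, so J = 1.152151/1.945910 = 0.592088, i.e. 0.5921 to 4 decimal places.

0.5921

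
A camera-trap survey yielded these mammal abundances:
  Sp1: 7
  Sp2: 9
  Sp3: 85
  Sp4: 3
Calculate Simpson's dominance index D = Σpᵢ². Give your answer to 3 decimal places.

0.681

Total N = 7+9+85+3 = 104, so the proportions are 0.06731, 0.08654, 0.81731, 0.02885 (working shown to 5 dp, full precision carried).
D = 0.06731² + 0.08654² + 0.81731² + 0.02885² = 0.00453 + 0.00749 + 0.66799 + 0.00083 = 0.68084.
To 3 decimal places, D = 0.681.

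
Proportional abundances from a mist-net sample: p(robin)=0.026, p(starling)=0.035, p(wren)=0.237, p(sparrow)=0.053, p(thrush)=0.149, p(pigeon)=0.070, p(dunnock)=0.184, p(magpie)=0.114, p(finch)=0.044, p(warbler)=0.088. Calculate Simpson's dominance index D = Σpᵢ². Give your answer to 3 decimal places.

0.145

D = 0.026² + 0.035² + 0.237² + 0.053² + 0.149² + 0.07² + 0.184² + 0.114² + 0.044² + 0.088² = 0.00068 + 0.00123 + 0.05617 + 0.00281 + 0.02220 + 0.00490 + 0.03386 + 0.01300 + 0.00194 + 0.00774 = 0.14451 (working shown to 5 dp, full precision carried).
To 3 decimal places, D = 0.145.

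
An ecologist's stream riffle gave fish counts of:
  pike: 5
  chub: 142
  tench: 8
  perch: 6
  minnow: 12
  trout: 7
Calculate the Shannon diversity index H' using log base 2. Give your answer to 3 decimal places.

1.219

Total N = 5+142+8+6+12+7 = 180, so the proportions are 0.02778, 0.78889, 0.04444, 0.03333, 0.06667, 0.03889 (working shown to 5 dp, full precision carried).
Each pᵢ log₂ pᵢ term: 0.02778×(-5.16993)=-0.14361, 0.78889×(-0.34211)=-0.26988, 0.04444×(-4.49185)=-0.19964, 0.03333×(-4.90689)=-0.16356, 0.06667×(-3.90689)=-0.26046, 0.03889×(-4.68450)=-0.18217.
Sum = -1.21933, so H' = 1.219.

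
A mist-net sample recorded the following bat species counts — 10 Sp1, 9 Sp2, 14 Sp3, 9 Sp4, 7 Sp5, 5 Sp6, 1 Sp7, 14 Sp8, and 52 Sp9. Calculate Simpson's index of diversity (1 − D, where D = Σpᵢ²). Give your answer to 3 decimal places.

0.766

Total N = 10+9+14+9+7+5+1+14+52 = 121, so the proportions are 0.08264, 0.07438, 0.1157, 0.07438, 0.05785, 0.04132, 0.00826, 0.1157, 0.42975 (working shown to 5 dp, full precision carried).
D = 0.08264² + 0.07438² + 0.1157² + 0.07438² + 0.05785² + 0.04132² + 0.00826² + 0.1157² + 0.42975² = 0.00683 + 0.00553 + 0.01339 + 0.00553 + 0.00335 + 0.00171 + 0.00007 + 0.01339 + 0.18469 = 0.23448.
So 1 − D = 0.76552, i.e. 0.766 to 3 decimal places.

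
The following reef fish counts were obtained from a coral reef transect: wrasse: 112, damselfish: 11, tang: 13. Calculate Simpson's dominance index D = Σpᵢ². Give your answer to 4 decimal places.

Total N = 112+11+13 = 136, so the proportions are 0.823529, 0.080882, 0.095588 (working shown to 6 dp, full precision carried).
D = 0.823529² + 0.080882² + 0.095588² = 0.678201 + 0.006542 + 0.009137 = 0.693880.
To 4 decimal places, D = 0.6939.

0.6939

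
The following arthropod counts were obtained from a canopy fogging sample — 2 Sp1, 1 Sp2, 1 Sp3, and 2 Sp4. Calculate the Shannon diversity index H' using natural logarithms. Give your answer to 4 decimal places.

Total N = 2+1+1+2 = 6, so the proportions are 0.333333, 0.166667, 0.166667, 0.333333 (working shown to 6 dp, full precision carried).
Each pᵢ ln pᵢ term: 0.333333×(-1.098612)=-0.366204, 0.166667×(-1.791759)=-0.298627, 0.166667×(-1.791759)=-0.298627, 0.333333×(-1.098612)=-0.366204.
Sum = -1.329661, so H' = 1.3297.

1.3297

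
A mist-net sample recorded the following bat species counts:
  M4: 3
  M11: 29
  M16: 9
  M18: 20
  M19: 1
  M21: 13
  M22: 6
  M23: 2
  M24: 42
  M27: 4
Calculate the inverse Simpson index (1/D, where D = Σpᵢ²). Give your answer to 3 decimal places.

Total N = 3+29+9+20+1+13+6+2+42+4 = 129, so the proportions are 0.0232558, 0.2248062, 0.0697674, 0.1550388, 0.0077519, 0.1007752, 0.0465116, 0.0155039, 0.3255814, 0.0310078 (working shown to 7 dp, full precision carried).
D = 0.0232558² + 0.2248062² + 0.0697674² + 0.1550388² + 0.0077519² + 0.1007752² + 0.0465116² + 0.0155039² + 0.3255814² + 0.0310078² = 0.0005408 + 0.0505378 + 0.0048675 + 0.0240370 + 0.0000601 + 0.0101556 + 0.0021633 + 0.0002404 + 0.1060032 + 0.0009615 = 0.1995673.
So 1/D = 5.01084, i.e. 5.011 to 3 decimal places.

5.011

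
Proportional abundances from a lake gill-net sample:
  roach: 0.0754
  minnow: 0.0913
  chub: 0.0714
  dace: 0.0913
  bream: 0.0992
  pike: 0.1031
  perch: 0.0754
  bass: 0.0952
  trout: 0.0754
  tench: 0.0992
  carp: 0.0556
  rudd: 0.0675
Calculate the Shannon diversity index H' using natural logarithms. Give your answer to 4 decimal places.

Each pᵢ ln pᵢ term (working shown to 6 dp, full precision carried): 0.0754×(-2.584948)=-0.194905, 0.0913×(-2.393604)=-0.218536, 0.0714×(-2.639457)=-0.188457, 0.0913×(-2.393604)=-0.218536, 0.0992×(-2.310617)=-0.229213, 0.1031×(-2.272056)=-0.234249, 0.0754×(-2.584948)=-0.194905, 0.0952×(-2.351775)=-0.223889, 0.0754×(-2.584948)=-0.194905, 0.0992×(-2.310617)=-0.229213, 0.0556×(-2.889572)=-0.160660, 0.0675×(-2.695628)=-0.181955.
Sum = -2.469424, so H' = 2.4694.

2.4694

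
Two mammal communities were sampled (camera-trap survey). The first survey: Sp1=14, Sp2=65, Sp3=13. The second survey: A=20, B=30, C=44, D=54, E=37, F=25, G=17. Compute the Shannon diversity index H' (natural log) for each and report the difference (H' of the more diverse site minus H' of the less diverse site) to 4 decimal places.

1.0654

The first survey: N=92, proportions 0.152174, 0.706522, 0.141304, giving H' = 0.808459 (working shown to 6 dp, full precision carried).
The second survey: N=227, proportions 0.088106, 0.132159, 0.193833, 0.237885, 0.162996, 0.110132, 0.07489, giving H' = 1.873846.
Difference = |0.808459 − 1.873846| = 1.065387, i.e. 1.0654 to 4 decimal places.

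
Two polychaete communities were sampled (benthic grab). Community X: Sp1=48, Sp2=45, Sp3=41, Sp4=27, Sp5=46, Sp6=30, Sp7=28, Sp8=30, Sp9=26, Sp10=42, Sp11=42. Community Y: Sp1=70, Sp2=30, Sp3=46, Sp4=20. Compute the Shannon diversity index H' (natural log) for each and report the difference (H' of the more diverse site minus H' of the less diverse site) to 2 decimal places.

Community X: N=405, proportions 0.1185, 0.1111, 0.1012, 0.0667, 0.1136, 0.0741, 0.0691, 0.0741, 0.0642, 0.1037, 0.1037, giving H' = 2.3730 (working shown to 4 dp, full precision carried).
Community Y: N=166, proportions 0.4217, 0.1807, 0.2771, 0.1205, giving H' = 1.2839.
Difference = |2.3730 − 1.2839| = 1.0891, i.e. 1.09 to 2 decimal places.

1.09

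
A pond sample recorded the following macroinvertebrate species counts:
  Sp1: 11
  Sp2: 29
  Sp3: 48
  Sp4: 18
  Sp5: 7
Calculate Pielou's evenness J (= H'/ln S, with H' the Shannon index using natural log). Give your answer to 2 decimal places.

Total N = 11+29+48+18+7 = 113, so the proportions are 0.0973, 0.2566, 0.4248, 0.1593, 0.0619 (working shown to 4 dp, full precision carried).
H' = −Σ pᵢ ln pᵢ = −((-0.2268) + (-0.3491) + (-0.3637) + (-0.2926) + (-0.1723)) = 1.4044.
With S = 5 species, ln S = 1.6094, so J = 1.4044/1.6094 = 0.8726, i.e. 0.87 to 2 decimal places.

0.87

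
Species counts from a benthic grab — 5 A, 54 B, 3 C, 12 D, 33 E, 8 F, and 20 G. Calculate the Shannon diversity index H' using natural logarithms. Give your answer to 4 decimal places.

1.5830

Total N = 5+54+3+12+33+8+20 = 135, so the proportions are 0.037037, 0.4, 0.022222, 0.088889, 0.244444, 0.059259, 0.148148 (working shown to 6 dp, full precision carried).
Each pᵢ ln pᵢ term: 0.037037×(-3.295837)=-0.122068, 0.4×(-0.916291)=-0.366516, 0.022222×(-3.806662)=-0.084592, 0.088889×(-2.420368)=-0.215144, 0.244444×(-1.408767)=-0.344365, 0.059259×(-2.825833)=-0.167457, 0.148148×(-1.909543)=-0.282895.
Sum = -1.583038, so H' = 1.5830.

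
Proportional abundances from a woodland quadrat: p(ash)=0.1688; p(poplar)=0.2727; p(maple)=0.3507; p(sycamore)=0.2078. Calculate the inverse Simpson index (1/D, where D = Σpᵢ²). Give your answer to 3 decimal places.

D = 0.1688² + 0.2727² + 0.3507² + 0.2078² = 0.0284934 + 0.0743653 + 0.1229905 + 0.0431808 = 0.2690301 (working shown to 7 dp, full precision carried).
So 1/D = 3.71706, i.e. 3.717 to 3 decimal places.

3.717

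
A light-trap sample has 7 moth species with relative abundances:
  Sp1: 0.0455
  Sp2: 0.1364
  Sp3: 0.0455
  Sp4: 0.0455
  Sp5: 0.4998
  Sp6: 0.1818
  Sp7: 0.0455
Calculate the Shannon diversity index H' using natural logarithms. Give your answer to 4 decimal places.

Each pᵢ ln pᵢ term (working shown to 6 dp, full precision carried): 0.0455×(-3.090043)=-0.140597, 0.1364×(-1.992164)=-0.271731, 0.0455×(-3.090043)=-0.140597, 0.0455×(-3.090043)=-0.140597, 0.4998×(-0.693547)=-0.346635, 0.1818×(-1.704848)=-0.309941, 0.0455×(-3.090043)=-0.140597.
Sum = -1.490695, so H' = 1.4907.

1.4907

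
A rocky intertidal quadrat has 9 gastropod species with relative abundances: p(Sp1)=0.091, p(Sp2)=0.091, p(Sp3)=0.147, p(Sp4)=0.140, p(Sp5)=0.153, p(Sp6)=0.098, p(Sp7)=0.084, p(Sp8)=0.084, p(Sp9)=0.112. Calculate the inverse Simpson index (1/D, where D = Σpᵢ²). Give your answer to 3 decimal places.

D = 0.091² + 0.091² + 0.147² + 0.14² + 0.153² + 0.098² + 0.084² + 0.084² + 0.112² = 0.0082810 + 0.0082810 + 0.0216090 + 0.0196000 + 0.0234090 + 0.0096040 + 0.0070560 + 0.0070560 + 0.0125440 = 0.1174400 (working shown to 7 dp, full precision carried).
So 1/D = 8.51499, i.e. 8.515 to 3 decimal places.

8.515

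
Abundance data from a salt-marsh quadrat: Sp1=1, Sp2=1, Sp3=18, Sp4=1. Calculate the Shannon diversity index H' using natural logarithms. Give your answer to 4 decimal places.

0.5671

Total N = 1+1+18+1 = 21, so the proportions are 0.047619, 0.047619, 0.857143, 0.047619 (working shown to 6 dp, full precision carried).
Each pᵢ ln pᵢ term: 0.047619×(-3.044522)=-0.144977, 0.047619×(-3.044522)=-0.144977, 0.857143×(-0.154151)=-0.132129, 0.047619×(-3.044522)=-0.144977.
Sum = -0.567061, so H' = 0.5671.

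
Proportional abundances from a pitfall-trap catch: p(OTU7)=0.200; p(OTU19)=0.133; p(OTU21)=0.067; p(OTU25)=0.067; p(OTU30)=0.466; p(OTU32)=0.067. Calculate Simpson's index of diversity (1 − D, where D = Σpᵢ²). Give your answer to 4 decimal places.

D = 0.2² + 0.133² + 0.067² + 0.067² + 0.466² + 0.067² = 0.040000 + 0.017689 + 0.004489 + 0.004489 + 0.217156 + 0.004489 = 0.288312 (working shown to 6 dp, full precision carried).
So 1 − D = 0.711688, i.e. 0.7117 to 4 decimal places.

0.7117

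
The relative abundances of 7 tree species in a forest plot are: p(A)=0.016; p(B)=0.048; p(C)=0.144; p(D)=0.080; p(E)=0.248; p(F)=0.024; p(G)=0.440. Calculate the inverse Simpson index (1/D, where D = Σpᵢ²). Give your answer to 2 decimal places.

D = 0.016² + 0.048² + 0.144² + 0.08² + 0.248² + 0.024² + 0.44² = 0.000256 + 0.002304 + 0.020736 + 0.006400 + 0.061504 + 0.000576 + 0.193600 = 0.285376 (working shown to 6 dp, full precision carried).
So 1/D = 3.5041, i.e. 3.50 to 2 decimal places.

3.50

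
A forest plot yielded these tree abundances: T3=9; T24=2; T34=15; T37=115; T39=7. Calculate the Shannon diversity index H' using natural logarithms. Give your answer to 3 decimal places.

Total N = 9+2+15+115+7 = 148, so the proportions are 0.06081, 0.01351, 0.10135, 0.77703, 0.0473 (working shown to 5 dp, full precision carried).
Each pᵢ ln pᵢ term: 0.06081×(-2.79999)=-0.17027, 0.01351×(-4.30407)=-0.05816, 0.10135×(-2.28916)=-0.23201, 0.77703×(-0.25228)=-0.19603, 0.0473×(-3.05130)=-0.14432.
Sum = -0.80079, so H' = 0.801.

0.801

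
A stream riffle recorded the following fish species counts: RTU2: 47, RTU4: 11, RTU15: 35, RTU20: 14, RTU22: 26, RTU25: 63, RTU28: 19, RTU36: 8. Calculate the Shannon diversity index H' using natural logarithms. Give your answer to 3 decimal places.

1.878

Total N = 47+11+35+14+26+63+19+8 = 223, so the proportions are 0.21076, 0.04933, 0.15695, 0.06278, 0.11659, 0.28251, 0.0852, 0.03587 (working shown to 5 dp, full precision carried).
Each pᵢ ln pᵢ term: 0.21076×(-1.55702)=-0.32816, 0.04933×(-3.00928)=-0.14844, 0.15695×(-1.85182)=-0.29064, 0.06278×(-2.76811)=-0.17378, 0.11659×(-2.14908)=-0.25056, 0.28251×(-1.26404)=-0.35710, 0.0852×(-2.46273)=-0.20983, 0.03587×(-3.32773)=-0.11938.
Sum = -1.87791, so H' = 1.878.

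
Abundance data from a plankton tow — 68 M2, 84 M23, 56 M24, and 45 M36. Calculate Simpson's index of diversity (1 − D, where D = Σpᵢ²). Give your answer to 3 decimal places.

Total N = 68+84+56+45 = 253, so the proportions are 0.26877, 0.33202, 0.22134, 0.17787 (working shown to 5 dp, full precision carried).
D = 0.26877² + 0.33202² + 0.22134² + 0.17787² = 0.07224 + 0.11023 + 0.04899 + 0.03164 = 0.26310.
So 1 − D = 0.73690, i.e. 0.737 to 3 decimal places.

0.737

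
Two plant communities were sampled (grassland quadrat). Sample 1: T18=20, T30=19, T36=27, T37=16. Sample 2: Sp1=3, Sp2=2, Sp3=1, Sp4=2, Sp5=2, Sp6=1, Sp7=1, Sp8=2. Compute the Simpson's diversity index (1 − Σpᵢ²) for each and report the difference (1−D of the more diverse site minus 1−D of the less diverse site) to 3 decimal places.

0.117

Sample 1: N=82, proportions 0.2439, 0.23171, 0.32927, 0.19512, giving 1−D = 0.74033 (working shown to 5 dp, full precision carried).
Sample 2: N=14, proportions 0.21429, 0.14286, 0.07143, 0.14286, 0.14286, 0.07143, 0.07143, 0.14286, giving 1−D = 0.85714.
Difference = |0.74033 − 0.85714| = 0.11681, i.e. 0.117 to 3 decimal places.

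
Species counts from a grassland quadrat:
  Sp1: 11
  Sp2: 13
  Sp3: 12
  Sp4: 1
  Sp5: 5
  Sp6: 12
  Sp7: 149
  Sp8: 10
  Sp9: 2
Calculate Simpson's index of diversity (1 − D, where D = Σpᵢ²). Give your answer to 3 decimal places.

Total N = 11+13+12+1+5+12+149+10+2 = 215, so the proportions are 0.05116, 0.06047, 0.05581, 0.00465, 0.02326, 0.05581, 0.69302, 0.04651, 0.0093 (working shown to 5 dp, full precision carried).
D = 0.05116² + 0.06047² + 0.05581² + 0.00465² + 0.02326² + 0.05581² + 0.69302² + 0.04651² + 0.0093² = 0.00262 + 0.00366 + 0.00312 + 0.00002 + 0.00054 + 0.00312 + 0.48028 + 0.00216 + 0.00009 = 0.49560.
So 1 − D = 0.50440, i.e. 0.504 to 3 decimal places.

0.504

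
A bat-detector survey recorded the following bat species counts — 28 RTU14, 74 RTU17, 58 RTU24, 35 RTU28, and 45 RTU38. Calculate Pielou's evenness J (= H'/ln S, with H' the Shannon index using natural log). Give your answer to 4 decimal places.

0.9639

Total N = 28+74+58+35+45 = 240, so the proportions are 0.116667, 0.308333, 0.241667, 0.145833, 0.1875 (working shown to 6 dp, full precision carried).
H' = −Σ pᵢ ln pᵢ = −((-0.250651) + (-0.362777) + (-0.343214) + (-0.280772) + (-0.313871)) = 1.551284.
With S = 5 species, ln S = 1.609438, so J = 1.551284/1.609438 = 0.963867, i.e. 0.9639 to 4 decimal places.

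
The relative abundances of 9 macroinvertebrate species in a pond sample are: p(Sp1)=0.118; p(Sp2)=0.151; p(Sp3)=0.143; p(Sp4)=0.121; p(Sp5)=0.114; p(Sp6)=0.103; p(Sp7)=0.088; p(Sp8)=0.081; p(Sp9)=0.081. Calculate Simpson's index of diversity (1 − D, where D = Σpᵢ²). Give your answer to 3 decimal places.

D = 0.118² + 0.151² + 0.143² + 0.121² + 0.114² + 0.103² + 0.088² + 0.081² + 0.081² = 0.01392 + 0.02280 + 0.02045 + 0.01464 + 0.01300 + 0.01061 + 0.00774 + 0.00656 + 0.00656 = 0.11629 (working shown to 5 dp, full precision carried).
So 1 − D = 0.88371, i.e. 0.884 to 3 decimal places.

0.884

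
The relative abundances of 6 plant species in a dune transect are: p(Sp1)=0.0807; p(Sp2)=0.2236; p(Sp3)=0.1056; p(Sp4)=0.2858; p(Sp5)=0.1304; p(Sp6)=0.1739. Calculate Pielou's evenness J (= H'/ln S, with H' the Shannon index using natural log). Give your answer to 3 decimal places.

H' = −Σ pᵢ ln pᵢ = −((-0.20312) + (-0.33493) + (-0.23740) + (-0.35795) + (-0.26564) + (-0.30420)) = 1.70325 (working shown to 5 dp, full precision carried).
With S = 6 species, ln S = 1.79176, so J = 1.70325/1.79176 = 0.95060, i.e. 0.951 to 3 decimal places.

0.951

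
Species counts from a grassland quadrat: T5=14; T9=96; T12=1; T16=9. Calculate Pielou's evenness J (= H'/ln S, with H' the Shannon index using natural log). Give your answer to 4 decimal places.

0.4785

Total N = 14+96+1+9 = 120, so the proportions are 0.116667, 0.8, 0.008333, 0.075 (working shown to 6 dp, full precision carried).
H' = −Σ pᵢ ln pᵢ = −((-0.250651) + (-0.178515) + (-0.039896) + (-0.194270)) = 0.663331.
With S = 4 species, ln S = 1.386294, so J = 0.663331/1.386294 = 0.478492, i.e. 0.4785 to 4 decimal places.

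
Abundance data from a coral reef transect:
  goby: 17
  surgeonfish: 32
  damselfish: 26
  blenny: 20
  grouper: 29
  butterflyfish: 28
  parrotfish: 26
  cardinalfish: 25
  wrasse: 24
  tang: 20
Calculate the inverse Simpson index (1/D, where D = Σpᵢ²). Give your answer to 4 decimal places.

Total N = 17+32+26+20+29+28+26+25+24+20 = 247, so the proportions are 0.06882591, 0.12955466, 0.10526316, 0.08097166, 0.11740891, 0.11336032, 0.10526316, 0.10121457, 0.09716599, 0.08097166 (working shown to 8 dp, full precision carried).
D = 0.06882591² + 0.12955466² + 0.10526316² + 0.08097166² + 0.11740891² + 0.11336032² + 0.10526316² + 0.10121457² + 0.09716599² + 0.08097166² = 0.00473701 + 0.01678441 + 0.01108033 + 0.00655641 + 0.01378485 + 0.01285056 + 0.01108033 + 0.01024439 + 0.00944123 + 0.00655641 = 0.10311593.
So 1/D = 9.697822, i.e. 9.6978 to 4 decimal places.

9.6978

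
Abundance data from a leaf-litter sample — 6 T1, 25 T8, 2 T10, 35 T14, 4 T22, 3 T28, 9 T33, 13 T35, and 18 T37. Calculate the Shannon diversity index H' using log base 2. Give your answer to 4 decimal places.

2.6926

Total N = 6+25+2+35+4+3+9+13+18 = 115, so the proportions are 0.052174, 0.217391, 0.017391, 0.304348, 0.034783, 0.026087, 0.078261, 0.113043, 0.156522 (working shown to 6 dp, full precision carried).
Each pᵢ log₂ pᵢ term: 0.052174×(-4.260528)=-0.222288, 0.217391×(-2.201634)=-0.478616, 0.017391×(-5.845490)=-0.101661, 0.304348×(-1.716207)=-0.522324, 0.034783×(-4.845490)=-0.168539, 0.026087×(-5.260528)=-0.137231, 0.078261×(-3.675565)=-0.287653, 0.113043×(-3.145050)=-0.355527, 0.156522×(-2.675565)=-0.418784.
Sum = -2.692623, so H' = 2.6926.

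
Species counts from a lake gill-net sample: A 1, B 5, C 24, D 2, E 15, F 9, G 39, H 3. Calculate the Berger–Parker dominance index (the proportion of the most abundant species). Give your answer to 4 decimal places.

0.3980

Total N = 1+5+24+2+15+9+39+3 = 98, so the proportions are 0.010204, 0.05102, 0.244898, 0.020408, 0.153061, 0.091837, 0.397959, 0.030612 (working shown to 6 dp, full precision carried).
The largest proportion is 0.397959, i.e. d = 0.3980 to 4 decimal places.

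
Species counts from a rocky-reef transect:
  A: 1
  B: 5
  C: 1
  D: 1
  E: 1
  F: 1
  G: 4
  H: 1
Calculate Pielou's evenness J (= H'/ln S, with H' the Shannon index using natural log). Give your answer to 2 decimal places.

Total N = 1+5+1+1+1+1+4+1 = 15, so the proportions are 0.0667, 0.3333, 0.0667, 0.0667, 0.0667, 0.0667, 0.2667, 0.0667 (working shown to 4 dp, full precision carried).
H' = −Σ pᵢ ln pᵢ = −((-0.1805) + (-0.3662) + (-0.1805) + (-0.1805) + (-0.1805) + (-0.1805) + (-0.3525) + (-0.1805)) = 1.8019.
With S = 8 species, ln S = 2.0794, so J = 1.8019/2.0794 = 0.8665, i.e. 0.87 to 2 decimal places.

0.87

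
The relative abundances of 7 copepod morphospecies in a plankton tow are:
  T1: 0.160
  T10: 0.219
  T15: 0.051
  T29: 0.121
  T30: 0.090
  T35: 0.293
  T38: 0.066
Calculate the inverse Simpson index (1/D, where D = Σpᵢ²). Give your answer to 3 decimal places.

D = 0.16² + 0.219² + 0.051² + 0.121² + 0.09² + 0.293² + 0.066² = 0.0256000 + 0.0479610 + 0.0026010 + 0.0146410 + 0.0081000 + 0.0858490 + 0.0043560 = 0.1891080 (working shown to 7 dp, full precision carried).
So 1/D = 5.28798, i.e. 5.288 to 3 decimal places.

5.288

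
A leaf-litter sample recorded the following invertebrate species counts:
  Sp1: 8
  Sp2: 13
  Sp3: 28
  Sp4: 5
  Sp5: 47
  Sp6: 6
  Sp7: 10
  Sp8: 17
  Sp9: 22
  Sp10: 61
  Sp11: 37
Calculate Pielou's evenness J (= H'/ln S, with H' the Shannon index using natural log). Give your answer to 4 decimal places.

Total N = 8+13+28+5+47+6+10+17+22+61+37 = 254, so the proportions are 0.031496, 0.051181, 0.110236, 0.019685, 0.185039, 0.023622, 0.03937, 0.066929, 0.086614, 0.240157, 0.145669 (working shown to 6 dp, full precision carried).
H' = −Σ pᵢ ln pᵢ = −((-0.108910) + (-0.152130) + (-0.243085) + (-0.077321) + (-0.312196) + (-0.088478) + (-0.127352) + (-0.180984) + (-0.211884) + (-0.342575) + (-0.280620)) = 2.125535.
With S = 11 species, ln S = 2.397895, so J = 2.125535/2.397895 = 0.886417, i.e. 0.8864 to 4 decimal places.

0.8864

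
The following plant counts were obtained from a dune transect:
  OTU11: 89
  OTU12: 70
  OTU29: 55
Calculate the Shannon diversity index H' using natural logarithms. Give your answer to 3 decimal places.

1.080

Total N = 89+70+55 = 214, so the proportions are 0.41589, 0.3271, 0.25701 (working shown to 5 dp, full precision carried).
Each pᵢ ln pᵢ term: 0.41589×(-0.87734)=-0.36487, 0.3271×(-1.11748)=-0.36553, 0.25701×(-1.35864)=-0.34918.
Sum = -1.07959, so H' = 1.080.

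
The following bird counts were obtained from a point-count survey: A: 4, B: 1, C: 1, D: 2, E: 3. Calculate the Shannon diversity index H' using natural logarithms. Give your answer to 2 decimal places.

1.47

Total N = 4+1+1+2+3 = 11, so the proportions are 0.3636, 0.0909, 0.0909, 0.1818, 0.2727 (working shown to 4 dp, full precision carried).
Each pᵢ ln pᵢ term: 0.3636×(-1.0116)=-0.3679, 0.0909×(-2.3979)=-0.2180, 0.0909×(-2.3979)=-0.2180, 0.1818×(-1.7047)=-0.3100, 0.2727×(-1.2993)=-0.3543.
Sum = -1.4681, so H' = 1.47.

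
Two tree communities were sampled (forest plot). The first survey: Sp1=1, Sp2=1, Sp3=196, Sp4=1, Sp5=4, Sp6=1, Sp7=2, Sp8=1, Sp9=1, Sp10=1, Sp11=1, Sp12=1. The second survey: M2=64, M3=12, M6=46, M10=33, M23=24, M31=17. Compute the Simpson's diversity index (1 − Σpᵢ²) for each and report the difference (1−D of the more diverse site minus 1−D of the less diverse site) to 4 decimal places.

The first survey: N=211, proportions 0.004739, 0.004739, 0.92891, 0.004739, 0.018957, 0.004739, 0.009479, 0.004739, 0.004739, 0.004739, 0.004739, 0.004739, giving 1−D = 0.136475 (working shown to 6 dp, full precision carried).
The second survey: N=196, proportions 0.326531, 0.061224, 0.234694, 0.168367, 0.122449, 0.086735, giving 1−D = 0.783684.
Difference = |0.136475 − 0.783684| = 0.647209, i.e. 0.6472 to 4 decimal places.

0.6472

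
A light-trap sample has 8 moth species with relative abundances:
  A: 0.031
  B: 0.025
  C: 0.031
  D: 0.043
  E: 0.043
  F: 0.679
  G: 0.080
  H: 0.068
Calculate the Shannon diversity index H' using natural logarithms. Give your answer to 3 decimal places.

1.226

Each pᵢ ln pᵢ term (working shown to 5 dp, full precision carried): 0.031×(-3.47377)=-0.10769, 0.025×(-3.68888)=-0.09222, 0.031×(-3.47377)=-0.10769, 0.043×(-3.14656)=-0.13530, 0.043×(-3.14656)=-0.13530, 0.679×(-0.38713)=-0.26286, 0.08×(-2.52573)=-0.20206, 0.068×(-2.68825)=-0.18280.
Sum = -1.22592, so H' = 1.226.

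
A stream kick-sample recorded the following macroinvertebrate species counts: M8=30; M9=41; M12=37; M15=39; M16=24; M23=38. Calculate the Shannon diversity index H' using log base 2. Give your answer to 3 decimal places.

Total N = 30+41+37+39+24+38 = 209, so the proportions are 0.14354, 0.19617, 0.17703, 0.1866, 0.11483, 0.18182 (working shown to 5 dp, full precision carried).
Each pᵢ log₂ pᵢ term: 0.14354×(-2.80047)=-0.40198, 0.19617×(-2.34981)=-0.46097, 0.17703×(-2.49791)=-0.44221, 0.1866×(-2.42196)=-0.45194, 0.11483×(-3.12240)=-0.35855, 0.18182×(-2.45943)=-0.44717.
Sum = -2.56283, so H' = 2.563.

2.563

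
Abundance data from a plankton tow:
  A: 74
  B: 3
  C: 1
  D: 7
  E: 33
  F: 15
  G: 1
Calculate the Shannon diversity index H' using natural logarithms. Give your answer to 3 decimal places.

Total N = 74+3+1+7+33+15+1 = 134, so the proportions are 0.55224, 0.02239, 0.00746, 0.05224, 0.24627, 0.11194, 0.00746 (working shown to 5 dp, full precision carried).
Each pᵢ ln pᵢ term: 0.55224×(-0.59377)=-0.32791, 0.02239×(-3.79923)=-0.08506, 0.00746×(-4.89784)=-0.03655, 0.05224×(-2.95193)=-0.15421, 0.24627×(-1.40133)=-0.34510, 0.11194×(-2.18979)=-0.24513, 0.00746×(-4.89784)=-0.03655.
Sum = -1.23050, so H' = 1.231.

1.231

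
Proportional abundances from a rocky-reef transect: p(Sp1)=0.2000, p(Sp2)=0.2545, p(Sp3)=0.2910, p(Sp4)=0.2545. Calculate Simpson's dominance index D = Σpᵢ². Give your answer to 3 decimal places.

0.254

D = 0.2² + 0.2545² + 0.291² + 0.2545² = 0.04000 + 0.06477 + 0.08468 + 0.06477 = 0.25422 (working shown to 5 dp, full precision carried).
To 3 decimal places, D = 0.254.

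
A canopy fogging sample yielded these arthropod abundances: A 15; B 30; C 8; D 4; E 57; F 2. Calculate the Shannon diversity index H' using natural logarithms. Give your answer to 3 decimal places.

Total N = 15+30+8+4+57+2 = 116, so the proportions are 0.12931, 0.25862, 0.06897, 0.03448, 0.49138, 0.01724 (working shown to 5 dp, full precision carried).
Each pᵢ ln pᵢ term: 0.12931×(-2.04554)=-0.26451, 0.25862×(-1.35239)=-0.34976, 0.06897×(-2.67415)=-0.18442, 0.03448×(-3.36730)=-0.11611, 0.49138×(-0.71054)=-0.34914, 0.01724×(-4.06044)=-0.07001.
Sum = -1.33396, so H' = 1.334.

1.334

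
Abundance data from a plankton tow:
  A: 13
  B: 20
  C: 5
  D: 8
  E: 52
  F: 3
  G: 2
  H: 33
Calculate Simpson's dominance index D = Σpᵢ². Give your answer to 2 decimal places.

Total N = 13+20+5+8+52+3+2+33 = 136, so the proportions are 0.0956, 0.1471, 0.0368, 0.0588, 0.3824, 0.0221, 0.0147, 0.2426 (working shown to 4 dp, full precision carried).
D = 0.0956² + 0.1471² + 0.0368² + 0.0588² + 0.3824² + 0.0221² + 0.0147² + 0.2426² = 0.0091 + 0.0216 + 0.0014 + 0.0035 + 0.1462 + 0.0005 + 0.0002 + 0.0589 = 0.2413.
To 2 decimal places, D = 0.24.

0.24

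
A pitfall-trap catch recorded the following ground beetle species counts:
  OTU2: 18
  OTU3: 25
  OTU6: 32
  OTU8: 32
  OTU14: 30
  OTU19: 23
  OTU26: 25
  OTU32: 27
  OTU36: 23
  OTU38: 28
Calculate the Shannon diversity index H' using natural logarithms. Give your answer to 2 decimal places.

2.29

Total N = 18+25+32+32+30+23+25+27+23+28 = 263, so the proportions are 0.0684, 0.0951, 0.1217, 0.1217, 0.1141, 0.0875, 0.0951, 0.1027, 0.0875, 0.1065 (working shown to 4 dp, full precision carried).
Each pᵢ ln pᵢ term: 0.0684×(-2.6818)=-0.1835, 0.0951×(-2.3533)=-0.2237, 0.1217×(-2.1064)=-0.2563, 0.1217×(-2.1064)=-0.2563, 0.1141×(-2.1710)=-0.2476, 0.0875×(-2.4367)=-0.2131, 0.0951×(-2.3533)=-0.2237, 0.1027×(-2.2763)=-0.2337, 0.0875×(-2.4367)=-0.2131, 0.1065×(-2.2399)=-0.2385.
Sum = -2.2895, so H' = 2.29.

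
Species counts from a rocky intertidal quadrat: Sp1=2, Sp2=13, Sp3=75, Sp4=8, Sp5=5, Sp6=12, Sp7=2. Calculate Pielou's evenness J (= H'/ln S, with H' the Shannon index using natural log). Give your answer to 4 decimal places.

Total N = 2+13+75+8+5+12+2 = 117, so the proportions are 0.017094, 0.111111, 0.641026, 0.068376, 0.042735, 0.102564, 0.017094 (working shown to 6 dp, full precision carried).
H' = −Σ pᵢ ln pᵢ = −((-0.069556) + (-0.244136) + (-0.285055) + (-0.183435) + (-0.134732) + (-0.233566) + (-0.069556)) = 1.220036.
With S = 7 species, ln S = 1.945910, so J = 1.220036/1.945910 = 0.626974, i.e. 0.6270 to 4 decimal places.

0.6270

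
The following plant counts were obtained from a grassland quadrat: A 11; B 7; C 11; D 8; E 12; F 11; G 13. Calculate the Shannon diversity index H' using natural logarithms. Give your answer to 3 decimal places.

1.927

Total N = 11+7+11+8+12+11+13 = 73, so the proportions are 0.15068, 0.09589, 0.15068, 0.10959, 0.16438, 0.15068, 0.17808 (working shown to 5 dp, full precision carried).
Each pᵢ ln pᵢ term: 0.15068×(-1.89256)=-0.28518, 0.09589×(-2.34455)=-0.22482, 0.15068×(-1.89256)=-0.28518, 0.10959×(-2.21102)=-0.24230, 0.16438×(-1.80555)=-0.29680, 0.15068×(-1.89256)=-0.28518, 0.17808×(-1.72551)=-0.30728.
Sum = -1.92675, so H' = 1.927.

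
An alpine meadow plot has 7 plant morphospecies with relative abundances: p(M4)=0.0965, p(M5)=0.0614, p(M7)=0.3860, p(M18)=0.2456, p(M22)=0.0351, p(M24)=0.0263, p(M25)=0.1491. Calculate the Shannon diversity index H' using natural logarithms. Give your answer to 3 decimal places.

Each pᵢ ln pᵢ term (working shown to 5 dp, full precision carried): 0.0965×(-2.33821)=-0.22564, 0.0614×(-2.79035)=-0.17133, 0.386×(-0.95192)=-0.36744, 0.2456×(-1.40405)=-0.34483, 0.0351×(-3.34955)=-0.11757, 0.0263×(-3.63819)=-0.09568, 0.1491×(-1.90314)=-0.28376.
Sum = -1.60625, so H' = 1.606.

1.606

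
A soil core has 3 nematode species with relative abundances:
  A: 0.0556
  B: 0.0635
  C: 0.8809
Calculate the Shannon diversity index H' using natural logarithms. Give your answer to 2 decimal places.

Each pᵢ ln pᵢ term (working shown to 4 dp, full precision carried): 0.0556×(-2.8896)=-0.1607, 0.0635×(-2.7567)=-0.1751, 0.8809×(-0.1268)=-0.1117.
Sum = -0.4474, so H' = 0.45.

0.45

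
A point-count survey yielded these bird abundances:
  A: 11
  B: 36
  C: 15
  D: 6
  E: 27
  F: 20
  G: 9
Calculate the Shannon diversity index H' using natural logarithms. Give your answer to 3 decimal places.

1.793

Total N = 11+36+15+6+27+20+9 = 124, so the proportions are 0.08871, 0.29032, 0.12097, 0.04839, 0.21774, 0.16129, 0.07258 (working shown to 5 dp, full precision carried).
Each pᵢ ln pᵢ term: 0.08871×(-2.42239)=-0.21489, 0.29032×(-1.23676)=-0.35906, 0.12097×(-2.11223)=-0.25551, 0.04839×(-3.02852)=-0.14654, 0.21774×(-1.52444)=-0.33194, 0.16129×(-1.82455)=-0.29428, 0.07258×(-2.62306)=-0.19038.
Sum = -1.79260, so H' = 1.793.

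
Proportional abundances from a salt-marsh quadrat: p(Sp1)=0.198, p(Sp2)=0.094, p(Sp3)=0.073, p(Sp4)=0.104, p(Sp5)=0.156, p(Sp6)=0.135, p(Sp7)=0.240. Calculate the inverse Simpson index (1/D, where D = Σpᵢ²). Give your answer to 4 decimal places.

D = 0.198² + 0.094² + 0.073² + 0.104² + 0.156² + 0.135² + 0.24² = 0.03920400 + 0.00883600 + 0.00532900 + 0.01081600 + 0.02433600 + 0.01822500 + 0.05760000 = 0.16434600 (working shown to 8 dp, full precision carried).
So 1/D = 6.084724, i.e. 6.0847 to 4 decimal places.

6.0847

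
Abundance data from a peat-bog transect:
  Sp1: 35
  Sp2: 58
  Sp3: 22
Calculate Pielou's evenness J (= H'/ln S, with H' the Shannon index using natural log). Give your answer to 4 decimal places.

0.9318

Total N = 35+58+22 = 115, so the proportions are 0.304348, 0.504348, 0.191304 (working shown to 6 dp, full precision carried).
H' = −Σ pᵢ ln pᵢ = −((-0.362047) + (-0.345221) + (-0.316396)) = 1.023664.
With S = 3 species, ln S = 1.098612, so J = 1.023664/1.098612 = 0.931779, i.e. 0.9318 to 4 decimal places.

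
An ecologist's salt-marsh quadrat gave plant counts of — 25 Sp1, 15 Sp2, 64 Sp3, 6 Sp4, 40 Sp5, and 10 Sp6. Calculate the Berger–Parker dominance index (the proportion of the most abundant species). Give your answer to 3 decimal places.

0.400

Total N = 25+15+64+6+40+10 = 160, so the proportions are 0.15625, 0.09375, 0.4, 0.0375, 0.25, 0.0625 (working shown to 5 dp, full precision carried).
The largest proportion is 0.4, i.e. d = 0.400 to 3 decimal places.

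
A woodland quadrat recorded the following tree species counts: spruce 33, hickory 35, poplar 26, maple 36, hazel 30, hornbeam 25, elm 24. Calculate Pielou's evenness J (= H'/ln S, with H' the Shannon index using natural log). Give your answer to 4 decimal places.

Total N = 33+35+26+36+30+25+24 = 209, so the proportions are 0.157895, 0.167464, 0.124402, 0.172249, 0.143541, 0.119617, 0.114833 (working shown to 6 dp, full precision carried).
H' = −Σ pᵢ ln pᵢ = −((-0.291446) + (-0.299256) + (-0.259283) + (-0.302954) + (-0.278632) + (-0.254002) + (-0.248530)) = 1.934103.
With S = 7 species, ln S = 1.945910, so J = 1.934103/1.945910 = 0.993933, i.e. 0.9939 to 4 decimal places.

0.9939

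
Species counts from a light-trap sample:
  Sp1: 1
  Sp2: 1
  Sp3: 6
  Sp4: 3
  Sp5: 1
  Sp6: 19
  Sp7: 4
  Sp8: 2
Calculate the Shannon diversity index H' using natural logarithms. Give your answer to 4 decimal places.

1.5319

Total N = 1+1+6+3+1+19+4+2 = 37, so the proportions are 0.027027, 0.027027, 0.162162, 0.081081, 0.027027, 0.513514, 0.108108, 0.054054 (working shown to 6 dp, full precision carried).
Each pᵢ ln pᵢ term: 0.027027×(-3.610918)=-0.097592, 0.027027×(-3.610918)=-0.097592, 0.162162×(-1.819158)=-0.294999, 0.081081×(-2.512306)=-0.203700, 0.027027×(-3.610918)=-0.097592, 0.513514×(-0.666479)=-0.342246, 0.108108×(-2.224624)=-0.240500, 0.054054×(-2.917771)=-0.157717.
Sum = -1.531939, so H' = 1.5319.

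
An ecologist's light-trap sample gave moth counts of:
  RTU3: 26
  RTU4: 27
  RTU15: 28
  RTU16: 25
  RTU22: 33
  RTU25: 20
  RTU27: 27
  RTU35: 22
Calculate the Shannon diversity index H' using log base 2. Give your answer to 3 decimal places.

Total N = 26+27+28+25+33+20+27+22 = 208, so the proportions are 0.125, 0.12981, 0.13462, 0.12019, 0.15865, 0.09615, 0.12981, 0.10577 (working shown to 5 dp, full precision carried).
Each pᵢ log₂ pᵢ term: 0.125×(-3.00000)=-0.37500, 0.12981×(-2.94555)=-0.38236, 0.13462×(-2.89308)=-0.38945, 0.12019×(-3.05658)=-0.36738, 0.15865×(-2.65605)=-0.42139, 0.09615×(-3.37851)=-0.32486, 0.12981×(-2.94555)=-0.38236, 0.10577×(-3.24101)=-0.34280.
Sum = -2.98559, so H' = 2.986.

2.986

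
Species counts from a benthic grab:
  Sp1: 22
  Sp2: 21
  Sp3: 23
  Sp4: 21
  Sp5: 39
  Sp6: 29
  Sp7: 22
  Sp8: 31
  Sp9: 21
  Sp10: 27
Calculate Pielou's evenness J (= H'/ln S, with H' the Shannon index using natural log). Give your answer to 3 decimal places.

0.990

Total N = 22+21+23+21+39+29+22+31+21+27 = 256, so the proportions are 0.08594, 0.08203, 0.08984, 0.08203, 0.15234, 0.11328, 0.08594, 0.12109, 0.08203, 0.10547 (working shown to 5 dp, full precision carried).
H' = −Σ pᵢ ln pᵢ = −((-0.21090) + (-0.20513) + (-0.21649) + (-0.20513) + (-0.28665) + (-0.24671) + (-0.21090) + (-0.25565) + (-0.20513) + (-0.23724)) = 2.27995.
With S = 10 species, ln S = 2.30259, so J = 2.27995/2.30259 = 0.99017, i.e. 0.990 to 3 decimal places.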